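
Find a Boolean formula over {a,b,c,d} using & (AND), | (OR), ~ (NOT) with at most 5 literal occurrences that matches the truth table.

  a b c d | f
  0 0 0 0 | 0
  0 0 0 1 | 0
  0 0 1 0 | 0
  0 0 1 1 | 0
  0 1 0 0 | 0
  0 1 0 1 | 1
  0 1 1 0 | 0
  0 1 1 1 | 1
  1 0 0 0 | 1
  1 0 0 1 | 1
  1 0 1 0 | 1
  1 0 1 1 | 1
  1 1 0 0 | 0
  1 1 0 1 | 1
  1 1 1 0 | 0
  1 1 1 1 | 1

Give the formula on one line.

((d & b) | (a & (~b | d)))

  (d & b) = 0000010100000101
  ~b = 1111000011110000
  (~b | d) = 1111010111110101
  (a & (~b | d)) = 0000000011110101
  ((d & b) | (a & (~b | d))) = 0000010111110101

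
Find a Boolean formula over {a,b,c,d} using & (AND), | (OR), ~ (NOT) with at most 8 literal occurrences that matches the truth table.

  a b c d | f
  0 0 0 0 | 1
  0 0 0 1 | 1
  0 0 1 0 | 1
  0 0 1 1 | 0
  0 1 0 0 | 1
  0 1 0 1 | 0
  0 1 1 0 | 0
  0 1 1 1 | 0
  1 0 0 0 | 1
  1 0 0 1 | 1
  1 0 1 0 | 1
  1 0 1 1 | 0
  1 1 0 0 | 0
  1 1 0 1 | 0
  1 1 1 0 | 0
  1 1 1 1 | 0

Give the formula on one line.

((((~b | ~c) & ((c & ~d) | ~a)) & ~d) | (~c & ~b))

  ~b = 1111000011110000
  ~c = 1100110011001100
  (~b | ~c) = 1111110011111100
  ~d = 1010101010101010
  (c & ~d) = 0010001000100010
  ~a = 1111111100000000
  ((c & ~d) | ~a) = 1111111100100010
  ((~b | ~c) & ((c & ~d) | ~a)) = 1111110000100000
  (((~b | ~c) & ((c & ~d) | ~a)) & ~d) = 1010100000100000
  (~c & ~b) = 1100000011000000
  ((((~b | ~c) & ((c & ~d) | ~a)) & ~d) | (~c & ~b)) = 1110100011100000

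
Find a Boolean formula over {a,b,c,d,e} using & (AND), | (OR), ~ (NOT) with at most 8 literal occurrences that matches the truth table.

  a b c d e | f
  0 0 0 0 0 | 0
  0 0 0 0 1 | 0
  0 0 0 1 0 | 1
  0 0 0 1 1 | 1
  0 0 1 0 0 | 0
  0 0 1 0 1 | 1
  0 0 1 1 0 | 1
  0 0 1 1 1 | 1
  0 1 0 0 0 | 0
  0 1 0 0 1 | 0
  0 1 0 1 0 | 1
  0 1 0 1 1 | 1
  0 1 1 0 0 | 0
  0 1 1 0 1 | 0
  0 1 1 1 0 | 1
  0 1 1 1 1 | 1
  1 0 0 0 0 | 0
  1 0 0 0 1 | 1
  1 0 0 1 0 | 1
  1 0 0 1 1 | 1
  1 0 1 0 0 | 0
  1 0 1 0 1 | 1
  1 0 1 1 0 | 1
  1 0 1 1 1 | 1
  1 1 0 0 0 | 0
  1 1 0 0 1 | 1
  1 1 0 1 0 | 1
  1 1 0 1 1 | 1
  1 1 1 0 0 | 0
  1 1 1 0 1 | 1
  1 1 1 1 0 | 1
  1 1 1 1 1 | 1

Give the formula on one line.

  (e & a) = 00000000000000000101010101010101
  ((e & a) | d) = 00110011001100110111011101110111
  ~b = 11111111000000001111111100000000
  (e & ~b) = 01010101000000000101010100000000
  ((e & ~b) & c) = 00000101000000000000010100000000
  (((e & a) | d) | ((e & ~b) & c)) = 00110111001100110111011101110111

(((e & a) | d) | ((e & ~b) & c))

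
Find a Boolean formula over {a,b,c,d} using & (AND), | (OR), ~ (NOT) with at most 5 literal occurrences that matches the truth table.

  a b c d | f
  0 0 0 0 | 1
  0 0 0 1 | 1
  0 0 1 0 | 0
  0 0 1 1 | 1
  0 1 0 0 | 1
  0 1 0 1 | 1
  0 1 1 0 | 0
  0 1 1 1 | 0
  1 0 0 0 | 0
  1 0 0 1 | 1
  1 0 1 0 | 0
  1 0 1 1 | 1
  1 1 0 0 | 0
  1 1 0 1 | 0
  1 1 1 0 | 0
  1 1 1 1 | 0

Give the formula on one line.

  ~c = 1100110011001100
  ~a = 1111111100000000
  (~c & ~a) = 1100110000000000
  ~b = 1111000011110000
  (d & ~b) = 0101000001010000
  ((~c & ~a) | (d & ~b)) = 1101110001010000

((~c & ~a) | (d & ~b))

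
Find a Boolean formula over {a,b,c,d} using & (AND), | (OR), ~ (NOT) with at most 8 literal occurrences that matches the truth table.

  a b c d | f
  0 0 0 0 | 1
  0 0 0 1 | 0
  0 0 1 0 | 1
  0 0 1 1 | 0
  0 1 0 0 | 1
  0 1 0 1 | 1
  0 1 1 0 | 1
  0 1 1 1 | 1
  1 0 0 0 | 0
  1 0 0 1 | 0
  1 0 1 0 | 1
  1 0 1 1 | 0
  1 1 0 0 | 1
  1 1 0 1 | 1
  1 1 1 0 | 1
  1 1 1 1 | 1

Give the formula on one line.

((d & b) | (((b | ~a) | (c | d)) & ~d))

  (d & b) = 0000010100000101
  ~a = 1111111100000000
  (b | ~a) = 1111111100001111
  (c | d) = 0111011101110111
  ((b | ~a) | (c | d)) = 1111111101111111
  ~d = 1010101010101010
  (((b | ~a) | (c | d)) & ~d) = 1010101000101010
  ((d & b) | (((b | ~a) | (c | d)) & ~d)) = 1010111100101111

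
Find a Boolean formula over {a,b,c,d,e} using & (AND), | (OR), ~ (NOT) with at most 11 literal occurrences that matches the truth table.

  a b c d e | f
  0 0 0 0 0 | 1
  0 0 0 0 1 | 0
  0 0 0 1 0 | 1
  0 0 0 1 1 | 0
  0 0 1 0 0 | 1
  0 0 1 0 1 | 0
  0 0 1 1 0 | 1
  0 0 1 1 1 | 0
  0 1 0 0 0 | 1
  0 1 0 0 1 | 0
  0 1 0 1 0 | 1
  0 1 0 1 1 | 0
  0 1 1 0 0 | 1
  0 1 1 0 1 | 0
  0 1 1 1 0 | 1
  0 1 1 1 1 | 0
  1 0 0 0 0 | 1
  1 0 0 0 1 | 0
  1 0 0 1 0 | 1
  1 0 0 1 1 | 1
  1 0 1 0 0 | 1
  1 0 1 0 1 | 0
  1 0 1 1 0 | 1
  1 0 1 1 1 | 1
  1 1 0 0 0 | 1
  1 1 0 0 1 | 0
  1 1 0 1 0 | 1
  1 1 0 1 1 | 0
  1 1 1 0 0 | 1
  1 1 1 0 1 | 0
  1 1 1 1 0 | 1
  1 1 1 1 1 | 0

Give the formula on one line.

  ~b = 11111111000000001111111100000000
  (~b | c) = 11111111000011111111111100001111
  ((~b | c) & a) = 00000000000000001111111100001111
  ~c = 11110000111100001111000011110000
  (~c | a) = 11110000111100001111111111111111
  ~d = 11001100110011001100110011001100
  ((~c | a) | ~d) = 11111100111111001111111111111111
  (~b & ((~c | a) | ~d)) = 11111100000000001111111100000000
  (((~b | c) & a) & (~b & ((~c | a) | ~d))) = 00000000000000001111111100000000
  (d & (((~b | c) & a) & (~b & ((~c | a) | ~d)))) = 00000000000000000011001100000000
  ~e = 10101010101010101010101010101010
  ((d & (((~b | c) & a) & (~b & ((~c | a) | ~d)))) | ~e) = 10101010101010101011101110101010

((d & (((~b | c) & a) & (~b & ((~c | a) | ~d)))) | ~e)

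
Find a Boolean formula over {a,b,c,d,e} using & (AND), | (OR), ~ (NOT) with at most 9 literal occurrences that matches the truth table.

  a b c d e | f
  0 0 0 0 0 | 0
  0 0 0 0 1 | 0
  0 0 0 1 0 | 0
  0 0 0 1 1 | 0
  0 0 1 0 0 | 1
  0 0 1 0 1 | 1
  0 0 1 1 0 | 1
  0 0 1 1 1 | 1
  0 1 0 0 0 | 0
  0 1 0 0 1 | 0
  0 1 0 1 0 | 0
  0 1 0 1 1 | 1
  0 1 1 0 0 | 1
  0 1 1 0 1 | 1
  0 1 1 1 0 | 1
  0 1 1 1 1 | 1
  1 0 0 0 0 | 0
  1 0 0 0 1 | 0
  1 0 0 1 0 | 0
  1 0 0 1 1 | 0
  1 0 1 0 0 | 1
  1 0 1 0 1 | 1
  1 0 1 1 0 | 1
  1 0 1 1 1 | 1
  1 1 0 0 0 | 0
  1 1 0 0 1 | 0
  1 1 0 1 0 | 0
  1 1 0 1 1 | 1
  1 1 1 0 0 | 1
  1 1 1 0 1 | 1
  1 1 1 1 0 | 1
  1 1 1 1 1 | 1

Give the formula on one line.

(c | (d & (((c & ~e) | (b & e)) & b)))

  ~e = 10101010101010101010101010101010
  (c & ~e) = 00001010000010100000101000001010
  (b & e) = 00000000010101010000000001010101
  ((c & ~e) | (b & e)) = 00001010010111110000101001011111
  (((c & ~e) | (b & e)) & b) = 00000000010111110000000001011111
  (d & (((c & ~e) | (b & e)) & b)) = 00000000000100110000000000010011
  (c | (d & (((c & ~e) | (b & e)) & b))) = 00001111000111110000111100011111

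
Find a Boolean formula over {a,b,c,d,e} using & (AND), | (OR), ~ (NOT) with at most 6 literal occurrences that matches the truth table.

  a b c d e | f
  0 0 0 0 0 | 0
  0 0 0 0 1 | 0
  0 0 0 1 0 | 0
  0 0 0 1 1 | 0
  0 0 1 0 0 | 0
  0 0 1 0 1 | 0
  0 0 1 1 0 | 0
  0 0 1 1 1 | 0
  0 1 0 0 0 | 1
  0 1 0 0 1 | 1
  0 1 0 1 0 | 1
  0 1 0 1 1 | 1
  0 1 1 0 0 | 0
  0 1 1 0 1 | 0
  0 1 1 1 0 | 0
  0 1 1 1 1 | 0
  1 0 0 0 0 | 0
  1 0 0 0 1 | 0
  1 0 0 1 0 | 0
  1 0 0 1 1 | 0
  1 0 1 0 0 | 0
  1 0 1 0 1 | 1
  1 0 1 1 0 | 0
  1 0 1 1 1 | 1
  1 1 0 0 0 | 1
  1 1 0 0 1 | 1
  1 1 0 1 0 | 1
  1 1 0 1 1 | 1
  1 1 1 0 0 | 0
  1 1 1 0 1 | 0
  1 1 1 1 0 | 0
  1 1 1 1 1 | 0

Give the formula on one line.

  (c | b) = 00001111111111110000111111111111
  (e & a) = 00000000000000000101010101010101
  ~b = 11111111000000001111111100000000
  ((e & a) & ~b) = 00000000000000000101010100000000
  ~c = 11110000111100001111000011110000
  (((e & a) & ~b) | ~c) = 11110000111100001111010111110000
  ((c | b) & (((e & a) & ~b) | ~c)) = 00000000111100000000010111110000

((c | b) & (((e & a) & ~b) | ~c))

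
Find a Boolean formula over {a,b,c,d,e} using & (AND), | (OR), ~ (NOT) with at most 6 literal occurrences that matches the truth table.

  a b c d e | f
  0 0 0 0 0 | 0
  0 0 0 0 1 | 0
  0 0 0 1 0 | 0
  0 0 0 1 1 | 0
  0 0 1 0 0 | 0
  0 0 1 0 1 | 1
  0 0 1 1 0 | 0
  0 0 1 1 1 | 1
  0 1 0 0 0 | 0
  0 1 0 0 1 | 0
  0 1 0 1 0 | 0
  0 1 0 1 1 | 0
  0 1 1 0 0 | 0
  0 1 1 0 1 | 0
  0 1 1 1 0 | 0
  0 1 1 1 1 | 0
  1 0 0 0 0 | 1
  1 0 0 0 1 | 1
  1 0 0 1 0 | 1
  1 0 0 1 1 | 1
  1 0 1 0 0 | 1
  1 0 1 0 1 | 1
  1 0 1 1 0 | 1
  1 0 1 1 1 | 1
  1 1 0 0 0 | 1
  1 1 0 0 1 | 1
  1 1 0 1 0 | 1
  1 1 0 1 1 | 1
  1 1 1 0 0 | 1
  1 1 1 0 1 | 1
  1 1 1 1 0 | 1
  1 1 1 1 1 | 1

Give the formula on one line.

(a | ((~b | ~e) & (e & c)))

  ~b = 11111111000000001111111100000000
  ~e = 10101010101010101010101010101010
  (~b | ~e) = 11111111101010101111111110101010
  (e & c) = 00000101000001010000010100000101
  ((~b | ~e) & (e & c)) = 00000101000000000000010100000000
  (a | ((~b | ~e) & (e & c))) = 00000101000000001111111111111111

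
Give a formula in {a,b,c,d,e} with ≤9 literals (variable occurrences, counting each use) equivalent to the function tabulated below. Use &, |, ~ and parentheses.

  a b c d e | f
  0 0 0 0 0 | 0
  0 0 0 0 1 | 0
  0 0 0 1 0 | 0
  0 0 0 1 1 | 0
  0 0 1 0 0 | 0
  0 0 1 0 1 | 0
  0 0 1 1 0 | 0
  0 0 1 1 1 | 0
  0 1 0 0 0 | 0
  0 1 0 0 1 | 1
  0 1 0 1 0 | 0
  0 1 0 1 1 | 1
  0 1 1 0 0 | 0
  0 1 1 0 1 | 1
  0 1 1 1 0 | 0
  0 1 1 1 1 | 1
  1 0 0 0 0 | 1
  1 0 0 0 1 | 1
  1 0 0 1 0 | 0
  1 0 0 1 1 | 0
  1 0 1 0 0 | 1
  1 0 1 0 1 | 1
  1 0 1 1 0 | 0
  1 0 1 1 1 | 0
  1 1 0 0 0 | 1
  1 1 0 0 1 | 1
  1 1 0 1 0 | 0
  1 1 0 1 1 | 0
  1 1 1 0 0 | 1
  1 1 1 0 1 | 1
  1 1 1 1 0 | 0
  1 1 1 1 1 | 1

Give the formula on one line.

  ~a = 11111111111111110000000000000000
  (c | ~a) = 11111111111111110000111100001111
  ((c | ~a) & b) = 00000000111111110000000000001111
  (e & ((c | ~a) & b)) = 00000000010101010000000000000101
  ~d = 11001100110011001100110011001100
  (~d & a) = 00000000000000001100110011001100
  ((e & ((c | ~a) & b)) | (~d & a)) = 00000000010101011100110011001101

((e & ((c | ~a) & b)) | (~d & a))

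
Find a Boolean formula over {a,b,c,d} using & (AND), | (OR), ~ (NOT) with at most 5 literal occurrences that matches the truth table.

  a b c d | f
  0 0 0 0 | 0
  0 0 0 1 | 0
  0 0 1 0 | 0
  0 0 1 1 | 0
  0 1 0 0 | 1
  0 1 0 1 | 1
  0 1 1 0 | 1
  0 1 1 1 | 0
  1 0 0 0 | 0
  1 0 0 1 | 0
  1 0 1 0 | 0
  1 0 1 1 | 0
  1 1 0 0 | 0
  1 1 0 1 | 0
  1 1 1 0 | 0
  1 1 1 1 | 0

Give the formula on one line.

  ~a = 1111111100000000
  (b & ~a) = 0000111100000000
  ~c = 1100110011001100
  ~d = 1010101010101010
  (~c | ~d) = 1110111011101110
  ~b = 1111000011110000
  ((~c | ~d) | ~b) = 1111111011111110
  ((b & ~a) & ((~c | ~d) | ~b)) = 0000111000000000

((b & ~a) & ((~c | ~d) | ~b))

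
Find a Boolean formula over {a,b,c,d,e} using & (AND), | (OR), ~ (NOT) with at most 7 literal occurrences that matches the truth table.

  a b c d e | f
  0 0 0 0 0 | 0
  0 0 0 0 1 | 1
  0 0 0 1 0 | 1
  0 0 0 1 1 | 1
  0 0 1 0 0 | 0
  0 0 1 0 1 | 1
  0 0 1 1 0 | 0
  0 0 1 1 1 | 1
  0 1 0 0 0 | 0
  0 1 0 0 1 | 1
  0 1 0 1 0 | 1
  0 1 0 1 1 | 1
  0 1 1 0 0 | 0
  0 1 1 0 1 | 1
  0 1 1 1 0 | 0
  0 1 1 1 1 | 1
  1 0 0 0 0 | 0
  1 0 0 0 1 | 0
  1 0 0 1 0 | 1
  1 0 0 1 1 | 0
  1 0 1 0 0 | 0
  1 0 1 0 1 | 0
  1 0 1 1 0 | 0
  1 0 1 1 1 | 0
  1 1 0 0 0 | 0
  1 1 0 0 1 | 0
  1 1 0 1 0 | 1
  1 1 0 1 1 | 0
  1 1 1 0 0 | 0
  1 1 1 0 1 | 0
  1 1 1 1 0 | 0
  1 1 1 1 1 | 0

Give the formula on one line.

((e & ~a) | (~c & ((c | ~e) & d)))

  ~a = 11111111111111110000000000000000
  (e & ~a) = 01010101010101010000000000000000
  ~c = 11110000111100001111000011110000
  ~e = 10101010101010101010101010101010
  (c | ~e) = 10101111101011111010111110101111
  ((c | ~e) & d) = 00100011001000110010001100100011
  (~c & ((c | ~e) & d)) = 00100000001000000010000000100000
  ((e & ~a) | (~c & ((c | ~e) & d))) = 01110101011101010010000000100000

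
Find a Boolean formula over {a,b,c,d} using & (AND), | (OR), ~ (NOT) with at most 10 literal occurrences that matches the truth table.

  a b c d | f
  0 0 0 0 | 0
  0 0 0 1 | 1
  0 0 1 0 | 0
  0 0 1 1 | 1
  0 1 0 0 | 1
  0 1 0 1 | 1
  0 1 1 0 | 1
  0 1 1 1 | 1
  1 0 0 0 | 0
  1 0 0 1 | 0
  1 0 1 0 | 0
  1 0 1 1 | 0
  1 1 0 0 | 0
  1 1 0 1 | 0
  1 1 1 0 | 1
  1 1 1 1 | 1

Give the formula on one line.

(((b & ((~a & ~d) | c)) | ~a) & (d | b))

  ~a = 1111111100000000
  ~d = 1010101010101010
  (~a & ~d) = 1010101000000000
  ((~a & ~d) | c) = 1011101100110011
  (b & ((~a & ~d) | c)) = 0000101100000011
  ((b & ((~a & ~d) | c)) | ~a) = 1111111100000011
  (d | b) = 0101111101011111
  (((b & ((~a & ~d) | c)) | ~a) & (d | b)) = 0101111100000011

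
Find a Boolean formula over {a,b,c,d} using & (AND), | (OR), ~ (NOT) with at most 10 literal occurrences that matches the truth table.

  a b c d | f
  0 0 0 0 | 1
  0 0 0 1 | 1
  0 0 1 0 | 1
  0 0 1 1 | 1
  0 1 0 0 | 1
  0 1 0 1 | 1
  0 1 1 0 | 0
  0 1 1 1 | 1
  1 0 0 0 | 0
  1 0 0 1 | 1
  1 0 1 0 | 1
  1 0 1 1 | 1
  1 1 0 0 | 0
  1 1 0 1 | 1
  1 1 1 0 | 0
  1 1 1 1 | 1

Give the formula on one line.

  ~a = 1111111100000000
  ~c = 1100110011001100
  (~a & ~c) = 1100110000000000
  ~d = 1010101010101010
  (c | ~d) = 1011101110111011
  ((~a & ~c) & (c | ~d)) = 1000100000000000
  ~b = 1111000011110000
  (~b & c) = 0011000000110000
  ((~b & c) | d) = 0111010101110101
  (((~a & ~c) & (c | ~d)) | ((~b & c) | d)) = 1111110101110101

(((~a & ~c) & (c | ~d)) | ((~b & c) | d))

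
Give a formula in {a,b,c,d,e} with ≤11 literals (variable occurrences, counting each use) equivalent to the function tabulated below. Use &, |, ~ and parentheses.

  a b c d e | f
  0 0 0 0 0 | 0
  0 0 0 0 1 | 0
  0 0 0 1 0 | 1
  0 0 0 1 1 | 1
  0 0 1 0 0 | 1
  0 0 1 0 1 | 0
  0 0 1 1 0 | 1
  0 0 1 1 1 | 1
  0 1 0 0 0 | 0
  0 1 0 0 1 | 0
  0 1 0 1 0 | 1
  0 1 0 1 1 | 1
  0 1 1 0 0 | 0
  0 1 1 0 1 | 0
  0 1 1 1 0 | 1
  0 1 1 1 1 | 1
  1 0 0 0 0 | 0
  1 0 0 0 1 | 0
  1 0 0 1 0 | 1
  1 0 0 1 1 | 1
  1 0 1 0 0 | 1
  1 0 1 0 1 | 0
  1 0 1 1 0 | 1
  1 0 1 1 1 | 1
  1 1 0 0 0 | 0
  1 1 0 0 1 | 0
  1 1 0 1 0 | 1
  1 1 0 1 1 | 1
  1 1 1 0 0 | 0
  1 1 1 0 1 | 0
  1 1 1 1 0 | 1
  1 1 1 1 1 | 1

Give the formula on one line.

  ~a = 11111111111111110000000000000000
  (b & ~a) = 00000000111111110000000000000000
  ~c = 11110000111100001111000011110000
  (~c & d) = 00110000001100000011000000110000
  ~e = 10101010101010101010101010101010
  (~e & c) = 00001010000010100000101000001010
  ((~c & d) | (~e & c)) = 00111010001110100011101000111010
  ((b & ~a) | ((~c & d) | (~e & c))) = 00111010111111110011101000111010
  ~b = 11111111000000001111111100000000
  (~b | d) = 11111111001100111111111100110011
  (((b & ~a) | ((~c & d) | (~e & c))) & (~b | d)) = 00111010001100110011101000110010
  (d | (((b & ~a) | ((~c & d) | (~e & c))) & (~b | d))) = 00111011001100110011101100110011

(d | (((b & ~a) | ((~c & d) | (~e & c))) & (~b | d)))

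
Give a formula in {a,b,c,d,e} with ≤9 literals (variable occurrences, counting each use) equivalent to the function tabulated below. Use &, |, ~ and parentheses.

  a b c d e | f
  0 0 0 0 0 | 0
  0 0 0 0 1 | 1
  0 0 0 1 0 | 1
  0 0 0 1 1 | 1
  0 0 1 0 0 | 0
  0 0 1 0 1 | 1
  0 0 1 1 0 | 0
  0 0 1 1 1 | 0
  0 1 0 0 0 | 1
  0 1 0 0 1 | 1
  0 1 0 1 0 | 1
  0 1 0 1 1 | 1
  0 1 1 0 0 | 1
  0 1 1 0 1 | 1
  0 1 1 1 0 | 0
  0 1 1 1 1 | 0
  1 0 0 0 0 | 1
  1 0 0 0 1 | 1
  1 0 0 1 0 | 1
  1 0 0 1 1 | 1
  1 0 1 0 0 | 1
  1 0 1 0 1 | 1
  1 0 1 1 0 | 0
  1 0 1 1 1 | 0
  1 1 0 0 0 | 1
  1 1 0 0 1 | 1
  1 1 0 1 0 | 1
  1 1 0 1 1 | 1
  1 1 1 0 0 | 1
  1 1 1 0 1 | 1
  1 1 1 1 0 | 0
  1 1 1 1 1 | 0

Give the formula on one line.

  ~c = 11110000111100001111000011110000
  ~d = 11001100110011001100110011001100
  (~c | ~d) = 11111100111111001111110011111100
  (d | b) = 00110011111111110011001111111111
  ((~c | ~d) & (d | b)) = 00110000111111000011000011111100
  (e | d) = 01110111011101110111011101110111
  (a | (e | d)) = 01110111011101111111111111111111
  (~d & (a | (e | d))) = 01000100010001001100110011001100
  (((~c | ~d) & (d | b)) | (~d & (a | (e | d)))) = 01110100111111001111110011111100

(((~c | ~d) & (d | b)) | (~d & (a | (e | d))))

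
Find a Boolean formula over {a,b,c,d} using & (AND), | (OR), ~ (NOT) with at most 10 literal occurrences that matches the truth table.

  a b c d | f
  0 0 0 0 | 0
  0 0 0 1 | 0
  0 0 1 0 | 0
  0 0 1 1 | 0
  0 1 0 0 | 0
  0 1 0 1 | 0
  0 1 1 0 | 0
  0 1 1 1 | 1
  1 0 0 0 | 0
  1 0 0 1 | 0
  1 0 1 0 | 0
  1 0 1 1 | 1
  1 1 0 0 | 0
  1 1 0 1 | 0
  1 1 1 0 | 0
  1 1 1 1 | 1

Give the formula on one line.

  ~c = 1100110011001100
  (~c | a) = 1100110011111111
  (c & (~c | a)) = 0000000000110011
  (b | ~c) = 1100111111001111
  ((c & (~c | a)) | (b | ~c)) = 1100111111111111
  (c & ((c & (~c | a)) | (b | ~c))) = 0000001100110011
  (d & (c & ((c & (~c | a)) | (b | ~c)))) = 0000000100010001

(d & (c & ((c & (~c | a)) | (b | ~c))))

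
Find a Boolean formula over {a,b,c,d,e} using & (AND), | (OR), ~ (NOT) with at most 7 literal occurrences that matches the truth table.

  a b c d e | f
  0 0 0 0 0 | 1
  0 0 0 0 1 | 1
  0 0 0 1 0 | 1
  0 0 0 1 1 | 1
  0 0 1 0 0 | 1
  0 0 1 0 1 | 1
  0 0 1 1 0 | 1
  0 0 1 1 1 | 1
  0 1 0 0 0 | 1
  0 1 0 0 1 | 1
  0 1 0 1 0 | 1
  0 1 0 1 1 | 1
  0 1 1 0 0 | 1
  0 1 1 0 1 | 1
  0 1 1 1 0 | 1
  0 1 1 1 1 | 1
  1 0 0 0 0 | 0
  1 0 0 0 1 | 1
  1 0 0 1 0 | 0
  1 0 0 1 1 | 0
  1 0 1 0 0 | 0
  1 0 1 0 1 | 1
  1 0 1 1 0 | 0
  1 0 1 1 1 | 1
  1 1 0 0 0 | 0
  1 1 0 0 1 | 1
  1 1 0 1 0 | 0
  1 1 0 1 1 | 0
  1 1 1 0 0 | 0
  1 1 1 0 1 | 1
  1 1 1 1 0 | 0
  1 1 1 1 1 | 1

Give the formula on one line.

  ~a = 11111111111111110000000000000000
  (e | ~a) = 11111111111111110101010101010101
  ~d = 11001100110011001100110011001100
  (c | ~d) = 11001111110011111100111111001111
  ((e | ~a) & (c | ~d)) = 11001111110011110100010101000101
  (~a | ((e | ~a) & (c | ~d))) = 11111111111111110100010101000101

(~a | ((e | ~a) & (c | ~d)))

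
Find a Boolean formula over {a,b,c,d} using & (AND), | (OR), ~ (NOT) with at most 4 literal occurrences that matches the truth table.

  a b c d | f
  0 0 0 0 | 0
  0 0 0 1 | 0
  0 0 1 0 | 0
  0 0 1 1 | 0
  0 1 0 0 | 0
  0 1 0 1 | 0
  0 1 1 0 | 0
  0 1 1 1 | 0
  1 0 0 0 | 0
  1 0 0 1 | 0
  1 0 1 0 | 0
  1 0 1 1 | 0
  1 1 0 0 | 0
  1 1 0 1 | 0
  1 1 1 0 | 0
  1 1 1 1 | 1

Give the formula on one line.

(c & ((a & b) & d))

  (a & b) = 0000000000001111
  ((a & b) & d) = 0000000000000101
  (c & ((a & b) & d)) = 0000000000000001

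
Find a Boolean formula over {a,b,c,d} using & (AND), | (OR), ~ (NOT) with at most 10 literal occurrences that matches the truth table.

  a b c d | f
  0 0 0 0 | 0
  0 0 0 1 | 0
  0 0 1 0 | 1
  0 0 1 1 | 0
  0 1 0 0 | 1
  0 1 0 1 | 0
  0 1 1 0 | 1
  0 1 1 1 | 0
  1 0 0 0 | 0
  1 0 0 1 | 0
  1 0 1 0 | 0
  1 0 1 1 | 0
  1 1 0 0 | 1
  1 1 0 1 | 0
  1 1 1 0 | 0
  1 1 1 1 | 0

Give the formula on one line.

  ~d = 1010101010101010
  ~a = 1111111100000000
  ~c = 1100110011001100
  (~d & ~c) = 1000100010001000
  (~a | (~d & ~c)) = 1111111110001000
  ((~a | (~d & ~c)) & b) = 0000111100001000
  (~a & c) = 0011001100000000
  (((~a | (~d & ~c)) & b) | (~a & c)) = 0011111100001000
  (~d & (((~a | (~d & ~c)) & b) | (~a & c))) = 0010101000001000

(~d & (((~a | (~d & ~c)) & b) | (~a & c)))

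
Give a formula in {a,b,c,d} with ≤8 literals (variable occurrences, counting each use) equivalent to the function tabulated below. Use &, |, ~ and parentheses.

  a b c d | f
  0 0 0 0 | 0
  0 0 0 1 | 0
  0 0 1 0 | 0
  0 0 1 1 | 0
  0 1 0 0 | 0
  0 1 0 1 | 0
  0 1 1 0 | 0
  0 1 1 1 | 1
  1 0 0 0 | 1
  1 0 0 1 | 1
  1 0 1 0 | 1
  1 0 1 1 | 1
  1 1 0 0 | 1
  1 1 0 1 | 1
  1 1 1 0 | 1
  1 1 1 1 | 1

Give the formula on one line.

  (a | c) = 0011001111111111
  ((a | c) & b) = 0000001100001111
  (d & ((a | c) & b)) = 0000000100000101
  (a | (d & ((a | c) & b))) = 0000000111111111

(a | (d & ((a | c) & b)))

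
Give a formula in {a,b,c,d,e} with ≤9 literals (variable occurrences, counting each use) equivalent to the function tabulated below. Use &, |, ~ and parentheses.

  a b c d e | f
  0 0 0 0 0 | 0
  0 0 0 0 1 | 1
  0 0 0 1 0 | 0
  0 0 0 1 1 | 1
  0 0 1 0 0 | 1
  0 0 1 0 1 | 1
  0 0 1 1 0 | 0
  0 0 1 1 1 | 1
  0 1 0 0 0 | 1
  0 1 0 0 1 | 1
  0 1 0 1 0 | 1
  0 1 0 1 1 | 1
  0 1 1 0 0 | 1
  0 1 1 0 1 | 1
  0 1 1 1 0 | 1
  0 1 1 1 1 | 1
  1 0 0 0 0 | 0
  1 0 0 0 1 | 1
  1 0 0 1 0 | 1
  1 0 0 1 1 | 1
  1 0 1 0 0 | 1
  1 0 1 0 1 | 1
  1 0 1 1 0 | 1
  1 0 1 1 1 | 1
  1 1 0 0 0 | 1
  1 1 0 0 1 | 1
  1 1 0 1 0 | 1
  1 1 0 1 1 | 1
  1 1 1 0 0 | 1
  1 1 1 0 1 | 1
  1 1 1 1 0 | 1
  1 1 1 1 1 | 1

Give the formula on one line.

  (a & d) = 00000000000000000011001100110011
  (e | (a & d)) = 01010101010101010111011101110111
  ((e | (a & d)) | b) = 01010101111111110111011111111111
  ~b = 11111111000000001111111100000000
  (c & ~b) = 00001111000000000000111100000000
  ~d = 11001100110011001100110011001100
  (e | ~d) = 11011101110111011101110111011101
  ((c & ~b) & (e | ~d)) = 00001101000000000000110100000000
  (((e | (a & d)) | b) | ((c & ~b) & (e | ~d))) = 01011101111111110111111111111111

(((e | (a & d)) | b) | ((c & ~b) & (e | ~d)))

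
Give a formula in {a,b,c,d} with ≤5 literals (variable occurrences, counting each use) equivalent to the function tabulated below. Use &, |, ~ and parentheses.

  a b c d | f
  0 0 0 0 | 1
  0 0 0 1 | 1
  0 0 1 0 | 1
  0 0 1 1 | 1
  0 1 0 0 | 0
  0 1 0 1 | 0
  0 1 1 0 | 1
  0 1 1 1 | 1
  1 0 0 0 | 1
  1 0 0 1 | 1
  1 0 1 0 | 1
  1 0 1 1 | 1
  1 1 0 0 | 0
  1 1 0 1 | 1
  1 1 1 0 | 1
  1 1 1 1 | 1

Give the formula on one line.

  ~b = 1111000011110000
  (a & d) = 0000000001010101
  (~b | (a & d)) = 1111000011110101
  (c & b) = 0000001100000011
  ((~b | (a & d)) | (c & b)) = 1111001111110111

((~b | (a & d)) | (c & b))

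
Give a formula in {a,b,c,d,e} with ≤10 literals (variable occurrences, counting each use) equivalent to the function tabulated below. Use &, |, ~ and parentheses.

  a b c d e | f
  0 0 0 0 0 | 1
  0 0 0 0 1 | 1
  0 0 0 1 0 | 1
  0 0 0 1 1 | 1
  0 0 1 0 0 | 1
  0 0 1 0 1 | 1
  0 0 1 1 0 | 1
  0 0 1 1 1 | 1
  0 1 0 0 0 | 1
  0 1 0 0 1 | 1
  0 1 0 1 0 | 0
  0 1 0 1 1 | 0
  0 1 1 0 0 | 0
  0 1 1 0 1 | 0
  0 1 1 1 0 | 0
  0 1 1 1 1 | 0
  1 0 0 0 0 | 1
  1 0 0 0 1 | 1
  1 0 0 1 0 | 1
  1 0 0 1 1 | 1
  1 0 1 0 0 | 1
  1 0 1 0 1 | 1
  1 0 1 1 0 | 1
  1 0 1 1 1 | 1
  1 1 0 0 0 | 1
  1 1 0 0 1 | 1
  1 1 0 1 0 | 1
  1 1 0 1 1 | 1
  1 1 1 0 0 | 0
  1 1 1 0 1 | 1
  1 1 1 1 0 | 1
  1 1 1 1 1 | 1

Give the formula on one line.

((~d & ~c) | ((a & e) | ((a & d) | ~b)))

  ~d = 11001100110011001100110011001100
  ~c = 11110000111100001111000011110000
  (~d & ~c) = 11000000110000001100000011000000
  (a & e) = 00000000000000000101010101010101
  (a & d) = 00000000000000000011001100110011
  ~b = 11111111000000001111111100000000
  ((a & d) | ~b) = 11111111000000001111111100110011
  ((a & e) | ((a & d) | ~b)) = 11111111000000001111111101110111
  ((~d & ~c) | ((a & e) | ((a & d) | ~b))) = 11111111110000001111111111110111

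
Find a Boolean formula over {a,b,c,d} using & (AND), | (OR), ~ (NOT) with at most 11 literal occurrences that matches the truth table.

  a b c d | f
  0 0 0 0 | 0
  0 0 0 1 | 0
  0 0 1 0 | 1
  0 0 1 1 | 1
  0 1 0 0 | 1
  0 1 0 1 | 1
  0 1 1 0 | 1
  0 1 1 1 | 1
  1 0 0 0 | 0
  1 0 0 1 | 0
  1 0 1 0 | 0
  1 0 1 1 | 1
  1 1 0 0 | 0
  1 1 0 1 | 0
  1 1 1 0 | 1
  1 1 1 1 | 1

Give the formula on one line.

  (d | b) = 0101111101011111
  ((d | b) & c) = 0001001100010011
  ~a = 1111111100000000
  (b | ~a) = 1111111100001111
  ((b | ~a) & c) = 0011001100000011
  (((d | b) & c) | ((b | ~a) & c)) = 0011001100010011
  (~a | c) = 1111111100110011
  ((~a | c) & b) = 0000111100000011
  ((((d | b) & c) | ((b | ~a) & c)) | ((~a | c) & b)) = 0011111100010011

((((d | b) & c) | ((b | ~a) & c)) | ((~a | c) & b))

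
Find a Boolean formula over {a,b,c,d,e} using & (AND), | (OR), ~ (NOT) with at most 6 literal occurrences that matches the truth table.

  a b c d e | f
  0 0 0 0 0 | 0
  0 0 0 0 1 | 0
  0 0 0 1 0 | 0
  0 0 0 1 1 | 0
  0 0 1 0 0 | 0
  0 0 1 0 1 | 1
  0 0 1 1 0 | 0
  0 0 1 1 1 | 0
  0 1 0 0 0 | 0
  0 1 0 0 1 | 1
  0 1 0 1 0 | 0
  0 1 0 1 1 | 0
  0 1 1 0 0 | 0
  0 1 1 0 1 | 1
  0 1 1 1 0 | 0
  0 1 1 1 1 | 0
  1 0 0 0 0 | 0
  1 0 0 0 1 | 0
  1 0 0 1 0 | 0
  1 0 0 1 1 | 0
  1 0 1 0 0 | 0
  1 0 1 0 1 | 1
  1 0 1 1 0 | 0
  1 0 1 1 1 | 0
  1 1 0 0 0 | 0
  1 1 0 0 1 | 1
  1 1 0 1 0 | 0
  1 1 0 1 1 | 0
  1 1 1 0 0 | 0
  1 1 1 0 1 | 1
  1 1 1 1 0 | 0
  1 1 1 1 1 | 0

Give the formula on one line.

  ~b = 11111111000000001111111100000000
  (c & ~b) = 00001111000000000000111100000000
  ((c & ~b) | b) = 00001111111111110000111111111111
  ~d = 11001100110011001100110011001100
  ~e = 10101010101010101010101010101010
  (~d | ~e) = 11101110111011101110111011101110
  (((c & ~b) | b) & (~d | ~e)) = 00001110111011100000111011101110
  (e & (((c & ~b) | b) & (~d | ~e))) = 00000100010001000000010001000100

(e & (((c & ~b) | b) & (~d | ~e)))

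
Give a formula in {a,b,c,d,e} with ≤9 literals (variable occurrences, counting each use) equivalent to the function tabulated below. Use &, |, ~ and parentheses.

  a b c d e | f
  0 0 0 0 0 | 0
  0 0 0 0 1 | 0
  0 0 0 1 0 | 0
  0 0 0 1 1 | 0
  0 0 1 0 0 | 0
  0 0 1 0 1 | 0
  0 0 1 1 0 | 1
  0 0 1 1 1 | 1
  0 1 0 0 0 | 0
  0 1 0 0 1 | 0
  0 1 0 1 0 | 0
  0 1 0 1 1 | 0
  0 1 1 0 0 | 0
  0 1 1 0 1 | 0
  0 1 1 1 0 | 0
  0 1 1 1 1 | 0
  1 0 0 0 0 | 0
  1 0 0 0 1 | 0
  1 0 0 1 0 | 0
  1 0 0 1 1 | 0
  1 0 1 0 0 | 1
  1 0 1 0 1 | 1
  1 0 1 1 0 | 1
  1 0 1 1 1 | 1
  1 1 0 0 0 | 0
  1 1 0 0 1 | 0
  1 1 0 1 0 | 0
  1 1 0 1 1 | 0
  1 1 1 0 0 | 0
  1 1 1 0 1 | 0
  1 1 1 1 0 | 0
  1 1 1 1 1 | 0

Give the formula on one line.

((c & ~b) & ((c & (d | a)) | ~c))

  ~b = 11111111000000001111111100000000
  (c & ~b) = 00001111000000000000111100000000
  (d | a) = 00110011001100111111111111111111
  (c & (d | a)) = 00000011000000110000111100001111
  ~c = 11110000111100001111000011110000
  ((c & (d | a)) | ~c) = 11110011111100111111111111111111
  ((c & ~b) & ((c & (d | a)) | ~c)) = 00000011000000000000111100000000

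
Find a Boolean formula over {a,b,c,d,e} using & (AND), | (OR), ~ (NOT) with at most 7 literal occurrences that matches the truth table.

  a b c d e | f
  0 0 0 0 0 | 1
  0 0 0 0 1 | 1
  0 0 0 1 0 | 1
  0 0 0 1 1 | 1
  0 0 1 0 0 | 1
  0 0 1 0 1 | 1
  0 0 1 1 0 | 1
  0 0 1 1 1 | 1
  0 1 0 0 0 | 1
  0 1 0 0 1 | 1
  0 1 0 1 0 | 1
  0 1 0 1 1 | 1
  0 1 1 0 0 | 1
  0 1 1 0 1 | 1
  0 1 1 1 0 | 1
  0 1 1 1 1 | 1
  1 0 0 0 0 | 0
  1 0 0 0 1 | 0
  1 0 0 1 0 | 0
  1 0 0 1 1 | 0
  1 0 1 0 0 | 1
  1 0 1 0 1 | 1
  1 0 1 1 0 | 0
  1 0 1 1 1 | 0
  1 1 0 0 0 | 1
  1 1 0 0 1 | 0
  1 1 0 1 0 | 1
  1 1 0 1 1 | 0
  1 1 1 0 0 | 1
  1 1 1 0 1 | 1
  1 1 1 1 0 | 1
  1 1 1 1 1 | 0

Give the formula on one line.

((~e & b) | ((c & ~d) | ~a))

  ~e = 10101010101010101010101010101010
  (~e & b) = 00000000101010100000000010101010
  ~d = 11001100110011001100110011001100
  (c & ~d) = 00001100000011000000110000001100
  ~a = 11111111111111110000000000000000
  ((c & ~d) | ~a) = 11111111111111110000110000001100
  ((~e & b) | ((c & ~d) | ~a)) = 11111111111111110000110010101110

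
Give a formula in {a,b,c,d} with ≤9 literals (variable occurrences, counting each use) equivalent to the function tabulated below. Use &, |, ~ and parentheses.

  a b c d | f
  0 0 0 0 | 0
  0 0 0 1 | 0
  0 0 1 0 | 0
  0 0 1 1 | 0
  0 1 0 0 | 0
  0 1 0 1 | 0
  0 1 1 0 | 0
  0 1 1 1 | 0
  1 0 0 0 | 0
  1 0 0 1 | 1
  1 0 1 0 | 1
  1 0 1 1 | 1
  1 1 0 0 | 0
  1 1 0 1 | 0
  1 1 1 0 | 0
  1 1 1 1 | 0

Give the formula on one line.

  ~c = 1100110011001100
  ~b = 1111000011110000
  (~c & ~b) = 1100000011000000
  ~a = 1111111100000000
  (b & ~a) = 0000111100000000
  (d | (b & ~a)) = 0101111101010101
  ((d | (b & ~a)) & a) = 0000000001010101
  ((~c & ~b) & ((d | (b & ~a)) & a)) = 0000000001000000
  (a & c) = 0000000000110011
  ((a & c) & ~b) = 0000000000110000
  (((~c & ~b) & ((d | (b & ~a)) & a)) | ((a & c) & ~b)) = 0000000001110000

(((~c & ~b) & ((d | (b & ~a)) & a)) | ((a & c) & ~b))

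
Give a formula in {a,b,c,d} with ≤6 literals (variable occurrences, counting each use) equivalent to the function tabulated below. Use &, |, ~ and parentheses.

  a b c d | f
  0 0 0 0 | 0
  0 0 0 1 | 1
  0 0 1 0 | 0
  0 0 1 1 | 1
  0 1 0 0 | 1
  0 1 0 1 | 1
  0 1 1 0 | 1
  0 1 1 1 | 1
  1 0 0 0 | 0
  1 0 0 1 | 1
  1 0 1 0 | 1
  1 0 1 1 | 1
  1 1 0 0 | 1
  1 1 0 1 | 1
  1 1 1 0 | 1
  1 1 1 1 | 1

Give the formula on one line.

((d | b) | (a & c))

  (d | b) = 0101111101011111
  (a & c) = 0000000000110011
  ((d | b) | (a & c)) = 0101111101111111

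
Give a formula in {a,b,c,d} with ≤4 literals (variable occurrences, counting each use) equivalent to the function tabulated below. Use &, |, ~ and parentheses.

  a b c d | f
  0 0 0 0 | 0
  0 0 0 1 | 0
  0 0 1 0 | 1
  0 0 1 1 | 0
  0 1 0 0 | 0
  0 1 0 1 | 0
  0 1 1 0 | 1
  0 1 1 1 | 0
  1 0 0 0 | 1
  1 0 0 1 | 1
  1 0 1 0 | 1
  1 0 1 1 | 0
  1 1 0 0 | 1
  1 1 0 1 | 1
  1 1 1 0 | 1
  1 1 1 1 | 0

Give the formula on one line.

((~d & c) | (~c & a))

  ~d = 1010101010101010
  (~d & c) = 0010001000100010
  ~c = 1100110011001100
  (~c & a) = 0000000011001100
  ((~d & c) | (~c & a)) = 0010001011101110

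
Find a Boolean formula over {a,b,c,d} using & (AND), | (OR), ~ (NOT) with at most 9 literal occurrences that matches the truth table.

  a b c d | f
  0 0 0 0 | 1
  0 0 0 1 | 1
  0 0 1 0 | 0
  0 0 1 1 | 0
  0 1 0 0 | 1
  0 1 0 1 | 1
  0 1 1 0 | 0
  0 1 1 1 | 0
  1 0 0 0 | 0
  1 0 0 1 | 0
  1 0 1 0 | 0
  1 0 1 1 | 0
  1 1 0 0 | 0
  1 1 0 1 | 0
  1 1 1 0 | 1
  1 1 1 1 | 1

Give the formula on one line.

  ~c = 1100110011001100
  ~a = 1111111100000000
  (~c & ~a) = 1100110000000000
  (b & a) = 0000000000001111
  (c & b) = 0000001100000011
  ((b & a) & (c & b)) = 0000000000000011
  ((~c & ~a) | ((b & a) & (c & b))) = 1100110000000011

((~c & ~a) | ((b & a) & (c & b)))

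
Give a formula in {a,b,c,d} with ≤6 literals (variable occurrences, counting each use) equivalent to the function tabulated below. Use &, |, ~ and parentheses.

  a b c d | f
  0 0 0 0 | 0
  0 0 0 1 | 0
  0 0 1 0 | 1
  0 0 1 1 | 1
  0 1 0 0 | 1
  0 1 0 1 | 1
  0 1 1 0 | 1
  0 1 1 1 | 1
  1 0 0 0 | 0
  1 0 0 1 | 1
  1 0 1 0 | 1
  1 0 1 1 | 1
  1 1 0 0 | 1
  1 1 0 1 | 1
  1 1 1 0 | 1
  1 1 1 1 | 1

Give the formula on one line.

  ~c = 1100110011001100
  (d & ~c) = 0100010001000100
  (a & ~c) = 0000000011001100
  ((d & ~c) & (a & ~c)) = 0000000001000100
  (c | b) = 0011111100111111
  (((d & ~c) & (a & ~c)) | (c | b)) = 0011111101111111

(((d & ~c) & (a & ~c)) | (c | b))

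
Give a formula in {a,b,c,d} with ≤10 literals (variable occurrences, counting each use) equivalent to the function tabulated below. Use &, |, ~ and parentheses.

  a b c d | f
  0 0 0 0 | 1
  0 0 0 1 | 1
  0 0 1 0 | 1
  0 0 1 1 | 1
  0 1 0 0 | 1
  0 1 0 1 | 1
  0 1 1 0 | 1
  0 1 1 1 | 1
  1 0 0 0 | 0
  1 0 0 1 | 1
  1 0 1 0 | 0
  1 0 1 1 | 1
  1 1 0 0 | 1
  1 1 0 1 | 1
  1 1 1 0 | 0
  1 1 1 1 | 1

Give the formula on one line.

  ~c = 1100110011001100
  (b & ~c) = 0000110000001100
  ~d = 1010101010101010
  ((b & ~c) | ~d) = 1010111010101110
  ~a = 1111111100000000
  (((b & ~c) | ~d) & ~a) = 1010111000000000
  ((((b & ~c) | ~d) & ~a) | d) = 1111111101010101
  (d | ~c) = 1101110111011101
  ((d | ~c) & b) = 0000110100001101
  (((((b & ~c) | ~d) & ~a) | d) | ((d | ~c) & b)) = 1111111101011101

(((((b & ~c) | ~d) & ~a) | d) | ((d | ~c) & b))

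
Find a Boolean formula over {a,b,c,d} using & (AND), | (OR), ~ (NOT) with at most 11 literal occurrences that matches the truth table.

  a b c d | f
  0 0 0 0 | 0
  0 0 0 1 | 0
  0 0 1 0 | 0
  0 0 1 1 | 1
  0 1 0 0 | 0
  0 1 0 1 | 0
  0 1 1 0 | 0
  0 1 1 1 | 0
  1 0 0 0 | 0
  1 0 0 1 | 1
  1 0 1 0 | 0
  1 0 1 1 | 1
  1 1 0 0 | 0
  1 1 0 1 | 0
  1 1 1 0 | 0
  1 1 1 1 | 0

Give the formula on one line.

(((~c & a) | c) & ((~b & (d | (~a | c))) & d))

  ~c = 1100110011001100
  (~c & a) = 0000000011001100
  ((~c & a) | c) = 0011001111111111
  ~b = 1111000011110000
  ~a = 1111111100000000
  (~a | c) = 1111111100110011
  (d | (~a | c)) = 1111111101110111
  (~b & (d | (~a | c))) = 1111000001110000
  ((~b & (d | (~a | c))) & d) = 0101000001010000
  (((~c & a) | c) & ((~b & (d | (~a | c))) & d)) = 0001000001010000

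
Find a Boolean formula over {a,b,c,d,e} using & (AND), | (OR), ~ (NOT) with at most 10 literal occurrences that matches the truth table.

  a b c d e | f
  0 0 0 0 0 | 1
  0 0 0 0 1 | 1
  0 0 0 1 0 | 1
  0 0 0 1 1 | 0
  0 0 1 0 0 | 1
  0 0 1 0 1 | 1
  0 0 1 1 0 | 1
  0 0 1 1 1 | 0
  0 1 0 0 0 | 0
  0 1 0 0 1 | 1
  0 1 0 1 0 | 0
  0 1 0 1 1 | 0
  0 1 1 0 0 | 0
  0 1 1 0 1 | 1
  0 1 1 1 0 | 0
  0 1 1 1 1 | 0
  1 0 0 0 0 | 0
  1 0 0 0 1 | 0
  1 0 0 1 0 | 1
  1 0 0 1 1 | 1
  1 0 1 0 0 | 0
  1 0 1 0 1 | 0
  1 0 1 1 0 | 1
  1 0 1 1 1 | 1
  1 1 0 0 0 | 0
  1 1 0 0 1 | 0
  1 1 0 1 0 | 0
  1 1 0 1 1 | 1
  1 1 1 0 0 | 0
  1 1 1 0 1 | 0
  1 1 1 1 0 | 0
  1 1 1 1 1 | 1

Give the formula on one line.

  ~b = 11111111000000001111111100000000
  (~b | e) = 11111111010101011111111101010101
  ~d = 11001100110011001100110011001100
  (a | ~d) = 11001100110011001111111111111111
  ~a = 11111111111111110000000000000000
  ~e = 10101010101010101010101010101010
  (~a & ~e) = 10101010101010100000000000000000
  ((~a & ~e) & d) = 00100010001000100000000000000000
  ((a | ~d) | ((~a & ~e) & d)) = 11101110111011101111111111111111
  ((~b | e) & ((a | ~d) | ((~a & ~e) & d))) = 11101110010001001111111101010101
  (~a | d) = 11111111111111110011001100110011
  (((~b | e) & ((a | ~d) | ((~a & ~e) & d))) & (~a | d)) = 11101110010001000011001100010001

(((~b | e) & ((a | ~d) | ((~a & ~e) & d))) & (~a | d))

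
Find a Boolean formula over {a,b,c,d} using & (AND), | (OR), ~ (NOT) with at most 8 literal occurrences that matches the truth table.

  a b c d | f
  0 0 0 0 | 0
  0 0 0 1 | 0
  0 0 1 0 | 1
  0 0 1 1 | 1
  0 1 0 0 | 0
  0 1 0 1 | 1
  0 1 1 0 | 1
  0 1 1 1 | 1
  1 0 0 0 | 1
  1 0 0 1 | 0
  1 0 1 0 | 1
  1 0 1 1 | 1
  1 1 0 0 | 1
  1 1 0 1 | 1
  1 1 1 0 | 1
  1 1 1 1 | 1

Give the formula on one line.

((c | (b & d)) | (c | ((a & ~d) | (d & c))))

  (b & d) = 0000010100000101
  (c | (b & d)) = 0011011100110111
  ~d = 1010101010101010
  (a & ~d) = 0000000010101010
  (d & c) = 0001000100010001
  ((a & ~d) | (d & c)) = 0001000110111011
  (c | ((a & ~d) | (d & c))) = 0011001110111011
  ((c | (b & d)) | (c | ((a & ~d) | (d & c)))) = 0011011110111111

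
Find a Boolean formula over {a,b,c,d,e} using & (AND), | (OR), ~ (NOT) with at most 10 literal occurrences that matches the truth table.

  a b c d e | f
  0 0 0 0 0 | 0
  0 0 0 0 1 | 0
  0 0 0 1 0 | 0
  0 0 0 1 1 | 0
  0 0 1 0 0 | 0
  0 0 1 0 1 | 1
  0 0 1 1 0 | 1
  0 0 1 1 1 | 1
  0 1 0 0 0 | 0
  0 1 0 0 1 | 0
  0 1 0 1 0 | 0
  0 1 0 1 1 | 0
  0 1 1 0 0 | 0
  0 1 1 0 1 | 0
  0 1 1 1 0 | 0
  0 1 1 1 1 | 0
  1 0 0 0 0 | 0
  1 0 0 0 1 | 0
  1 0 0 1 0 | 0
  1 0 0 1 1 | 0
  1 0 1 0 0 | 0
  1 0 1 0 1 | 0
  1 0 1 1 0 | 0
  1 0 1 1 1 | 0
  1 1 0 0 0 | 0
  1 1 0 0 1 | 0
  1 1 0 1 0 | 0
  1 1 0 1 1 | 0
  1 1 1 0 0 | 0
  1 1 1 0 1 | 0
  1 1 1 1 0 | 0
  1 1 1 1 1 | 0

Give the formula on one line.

((((b | c) & ~b) & (d | e)) & (~a & ~b))

  (b | c) = 00001111111111110000111111111111
  ~b = 11111111000000001111111100000000
  ((b | c) & ~b) = 00001111000000000000111100000000
  (d | e) = 01110111011101110111011101110111
  (((b | c) & ~b) & (d | e)) = 00000111000000000000011100000000
  ~a = 11111111111111110000000000000000
  (~a & ~b) = 11111111000000000000000000000000
  ((((b | c) & ~b) & (d | e)) & (~a & ~b)) = 00000111000000000000000000000000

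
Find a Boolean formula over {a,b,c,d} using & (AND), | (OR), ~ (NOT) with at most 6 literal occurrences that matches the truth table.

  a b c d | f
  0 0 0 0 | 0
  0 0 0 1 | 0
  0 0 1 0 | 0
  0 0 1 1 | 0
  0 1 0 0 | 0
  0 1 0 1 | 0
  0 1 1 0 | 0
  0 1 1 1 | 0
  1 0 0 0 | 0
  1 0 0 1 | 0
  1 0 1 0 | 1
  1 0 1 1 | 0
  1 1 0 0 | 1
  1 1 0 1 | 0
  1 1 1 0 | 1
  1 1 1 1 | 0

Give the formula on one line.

((~d & ((c & ~b) | b)) & a)

  ~d = 1010101010101010
  ~b = 1111000011110000
  (c & ~b) = 0011000000110000
  ((c & ~b) | b) = 0011111100111111
  (~d & ((c & ~b) | b)) = 0010101000101010
  ((~d & ((c & ~b) | b)) & a) = 0000000000101010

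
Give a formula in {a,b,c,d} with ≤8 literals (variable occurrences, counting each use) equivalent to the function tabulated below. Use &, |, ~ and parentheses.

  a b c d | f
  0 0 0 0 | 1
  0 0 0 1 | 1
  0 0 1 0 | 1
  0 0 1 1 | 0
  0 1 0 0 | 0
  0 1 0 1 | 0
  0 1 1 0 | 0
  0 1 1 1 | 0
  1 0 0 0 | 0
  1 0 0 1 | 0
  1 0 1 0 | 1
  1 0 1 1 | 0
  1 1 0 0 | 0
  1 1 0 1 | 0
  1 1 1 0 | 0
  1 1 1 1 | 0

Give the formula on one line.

((((a | ~d) & b) | (~a | c)) & ((~c | ~d) & ~b))

  ~d = 1010101010101010
  (a | ~d) = 1010101011111111
  ((a | ~d) & b) = 0000101000001111
  ~a = 1111111100000000
  (~a | c) = 1111111100110011
  (((a | ~d) & b) | (~a | c)) = 1111111100111111
  ~c = 1100110011001100
  (~c | ~d) = 1110111011101110
  ~b = 1111000011110000
  ((~c | ~d) & ~b) = 1110000011100000
  ((((a | ~d) & b) | (~a | c)) & ((~c | ~d) & ~b)) = 1110000000100000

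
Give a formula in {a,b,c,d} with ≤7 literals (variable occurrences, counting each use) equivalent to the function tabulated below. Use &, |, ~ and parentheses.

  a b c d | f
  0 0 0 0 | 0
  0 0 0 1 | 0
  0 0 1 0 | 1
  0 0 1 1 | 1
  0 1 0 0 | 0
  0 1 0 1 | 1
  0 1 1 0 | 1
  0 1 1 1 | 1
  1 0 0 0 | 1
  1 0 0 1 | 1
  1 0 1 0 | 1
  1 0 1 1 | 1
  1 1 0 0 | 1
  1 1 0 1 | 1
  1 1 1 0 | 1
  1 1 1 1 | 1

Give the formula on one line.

  ~c = 1100110011001100
  ~d = 1010101010101010
  (c & ~d) = 0010001000100010
  (d | (c & ~d)) = 0111011101110111
  (~c & (d | (c & ~d))) = 0100010001000100
  ((~c & (d | (c & ~d))) & b) = 0000010000000100
  (((~c & (d | (c & ~d))) & b) | c) = 0011011100110111
  (a | (((~c & (d | (c & ~d))) & b) | c)) = 0011011111111111

(a | (((~c & (d | (c & ~d))) & b) | c))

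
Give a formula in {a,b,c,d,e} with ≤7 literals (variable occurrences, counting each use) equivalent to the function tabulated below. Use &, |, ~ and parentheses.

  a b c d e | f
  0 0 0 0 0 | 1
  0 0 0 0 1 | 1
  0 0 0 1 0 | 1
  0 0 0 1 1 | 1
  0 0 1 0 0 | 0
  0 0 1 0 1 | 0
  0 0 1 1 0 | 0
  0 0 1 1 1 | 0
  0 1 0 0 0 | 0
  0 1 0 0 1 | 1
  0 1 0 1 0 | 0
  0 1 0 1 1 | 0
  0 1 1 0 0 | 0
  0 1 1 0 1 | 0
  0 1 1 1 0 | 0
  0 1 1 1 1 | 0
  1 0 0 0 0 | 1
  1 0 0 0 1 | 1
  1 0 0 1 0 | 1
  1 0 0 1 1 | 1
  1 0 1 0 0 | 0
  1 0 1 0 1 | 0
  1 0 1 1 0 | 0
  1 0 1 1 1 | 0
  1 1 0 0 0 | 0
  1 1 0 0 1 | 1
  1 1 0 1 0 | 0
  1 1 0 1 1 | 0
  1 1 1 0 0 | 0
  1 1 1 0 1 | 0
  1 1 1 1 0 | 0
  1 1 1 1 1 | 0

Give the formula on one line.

((((~e | b) & (~c & ~d)) & e) | (~b & ~c))

  ~e = 10101010101010101010101010101010
  (~e | b) = 10101010111111111010101011111111
  ~c = 11110000111100001111000011110000
  ~d = 11001100110011001100110011001100
  (~c & ~d) = 11000000110000001100000011000000
  ((~e | b) & (~c & ~d)) = 10000000110000001000000011000000
  (((~e | b) & (~c & ~d)) & e) = 00000000010000000000000001000000
  ~b = 11111111000000001111111100000000
  (~b & ~c) = 11110000000000001111000000000000
  ((((~e | b) & (~c & ~d)) & e) | (~b & ~c)) = 11110000010000001111000001000000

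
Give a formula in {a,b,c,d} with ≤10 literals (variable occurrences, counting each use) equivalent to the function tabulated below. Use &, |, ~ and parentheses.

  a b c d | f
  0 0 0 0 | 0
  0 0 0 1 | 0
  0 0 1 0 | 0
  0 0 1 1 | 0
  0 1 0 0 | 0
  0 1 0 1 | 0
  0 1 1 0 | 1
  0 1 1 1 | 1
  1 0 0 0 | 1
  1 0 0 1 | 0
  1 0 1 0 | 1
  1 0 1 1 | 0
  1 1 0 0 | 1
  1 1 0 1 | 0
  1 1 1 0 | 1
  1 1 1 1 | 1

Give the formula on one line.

  ~c = 1100110011001100
  (b | ~c) = 1100111111001111
  ((b | ~c) & c) = 0000001100000011
  ~d = 1010101010101010
  (~d & a) = 0000000010101010
  ~a = 1111111100000000
  (c & ~d) = 0010001000100010
  (~a & (c & ~d)) = 0010001000000000
  ((~d & a) | (~a & (c & ~d))) = 0010001010101010
  (a & ((~d & a) | (~a & (c & ~d)))) = 0000000010101010
  (((b | ~c) & c) | (a & ((~d & a) | (~a & (c & ~d))))) = 0000001110101011

(((b | ~c) & c) | (a & ((~d & a) | (~a & (c & ~d)))))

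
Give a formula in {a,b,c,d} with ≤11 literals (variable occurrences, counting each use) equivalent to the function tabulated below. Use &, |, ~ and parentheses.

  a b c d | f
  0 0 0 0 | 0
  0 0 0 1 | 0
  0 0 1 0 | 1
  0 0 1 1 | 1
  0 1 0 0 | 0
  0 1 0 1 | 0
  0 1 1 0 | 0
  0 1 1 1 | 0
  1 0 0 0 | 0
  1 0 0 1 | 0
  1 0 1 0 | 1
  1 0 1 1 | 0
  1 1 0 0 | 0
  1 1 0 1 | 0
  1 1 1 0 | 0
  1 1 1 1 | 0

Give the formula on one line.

  (a & b) = 0000000000001111
  ~a = 1111111100000000
  ~d = 1010101010101010
  ~c = 1100110011001100
  (~d | ~c) = 1110111011101110
  (~a | (~d | ~c)) = 1111111111101110
  (c & (~a | (~d | ~c))) = 0011001100100010
  ((a & b) | (c & (~a | (~d | ~c)))) = 0011001100101111
  ~b = 1111000011110000
  (~b & c) = 0011000000110000
  (((a & b) | (c & (~a | (~d | ~c)))) & (~b & c)) = 0011000000100000

(((a & b) | (c & (~a | (~d | ~c)))) & (~b & c))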